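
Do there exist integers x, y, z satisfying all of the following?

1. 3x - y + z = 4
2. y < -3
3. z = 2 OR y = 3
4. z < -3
No

A contradictory subset is {y < -3, z = 2 OR y = 3, z < -3}. No integer assignment can satisfy these jointly:

  - y < -3: bounds one variable relative to a constant
  - z = 2 OR y = 3: forces a choice: either z = 2 or y = 3
  - z < -3: bounds one variable relative to a constant

Split on the disjunction (z = 2 OR y = 3):
  • If z = 2: this contradicts the bound z ≤ -4.
  • If y = 3: this contradicts the bound y ≤ -4.
Both branches are infeasible, so the system has no integer solution.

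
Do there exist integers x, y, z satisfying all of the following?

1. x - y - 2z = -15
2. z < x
Yes

Take x = 0, y = 17, z = -1. Substituting into each constraint:
  (1) 0 + (-17) - 2(-1) = -15 ✓
  (2) -1 < 0 ✓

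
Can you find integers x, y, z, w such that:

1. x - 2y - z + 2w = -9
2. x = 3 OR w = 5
Yes

Take x = 3, y = 0, z = 12, w = 0. Substituting into each constraint:
  (1) 3 - 2(0) + (-12) + 2(0) = -9 ✓
  (2) x = 3, target 3 ✓ (first branch holds)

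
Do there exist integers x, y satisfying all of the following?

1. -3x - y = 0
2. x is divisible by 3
Yes

Take x = 0, y = 0. Substituting into each constraint:
  (1) -3(0) + 0 = 0 ✓
  (2) 0 = 3 × 0, remainder 0 ✓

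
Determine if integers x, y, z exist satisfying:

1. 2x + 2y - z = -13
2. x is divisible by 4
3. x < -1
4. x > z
Yes

Take x = -4, y = -5, z = -5. Substituting into each constraint:
  (1) 2(-4) + 2(-5) + 5 = -13 ✓
  (2) -4 = 4 × -1, remainder 0 ✓
  (3) -4 < -1 ✓
  (4) -4 > -5 ✓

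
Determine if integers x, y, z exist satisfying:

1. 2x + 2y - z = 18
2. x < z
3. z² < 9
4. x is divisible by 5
Yes

Take x = 0, y = 10, z = 2. Substituting into each constraint:
  (1) 2(0) + 2(10) + (-2) = 18 ✓
  (2) 0 < 2 ✓
  (3) z² = (2)² = 4, and 4 < 9 ✓
  (4) 0 = 5 × 0, remainder 0 ✓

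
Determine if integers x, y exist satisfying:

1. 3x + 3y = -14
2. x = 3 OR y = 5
No

Even the single constraint (3x + 3y = -14) is infeasible over the integers.

  - 3x + 3y = -14: every term on the left is divisible by 3, so the LHS ≡ 0 (mod 3), but the RHS -14 is not — no integer solution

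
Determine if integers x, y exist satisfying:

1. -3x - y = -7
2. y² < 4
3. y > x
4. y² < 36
No

A contradictory subset is {-3x - y = -7, y² < 4, y > x}. No integer assignment can satisfy these jointly:

  - -3x - y = -7: is a linear equation tying the variables together
  - y² < 4: restricts y to |y| ≤ 1
  - y > x: bounds one variable relative to another variable

Propagating the comparison: x < y and y ≤ 1 give x ≤ 0. Range argument: with x ∈ [−∞, 0], y ∈ [-1, 1], the left side of the equation is at least -1, but the right side is -7 < -1. No integer solution exists.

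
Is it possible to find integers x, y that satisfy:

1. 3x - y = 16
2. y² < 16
Yes

Take x = 6, y = 2. Substituting into each constraint:
  (1) 3(6) + (-2) = 16 ✓
  (2) y² = (2)² = 4, and 4 < 16 ✓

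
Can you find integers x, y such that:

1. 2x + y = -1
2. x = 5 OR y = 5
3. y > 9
No

The full constraint system is jointly infeasible over the integers. Each constraint and what it forces:

  - 2x + y = -1: is a linear equation tying the variables together
  - x = 5 OR y = 5: forces a choice: either x = 5 or y = 5
  - y > 9: bounds one variable relative to a constant

Split on the disjunction (x = 5 OR y = 5):
  • If x = 5: the equation forces y = -11, which contradicts the bound y ≥ 10.
  • If y = 5: this contradicts the bound y ≥ 10.
Both branches are infeasible, so the system has no integer solution.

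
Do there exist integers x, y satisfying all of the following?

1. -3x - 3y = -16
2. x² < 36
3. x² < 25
No

Even the single constraint (-3x - 3y = -16) is infeasible over the integers.

  - -3x - 3y = -16: every term on the left is divisible by 3, so the LHS ≡ 0 (mod 3), but the RHS -16 is not — no integer solution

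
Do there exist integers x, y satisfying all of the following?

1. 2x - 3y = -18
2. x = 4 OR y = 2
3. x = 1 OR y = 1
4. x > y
No

A contradictory subset is {2x - 3y = -18, x = 1 OR y = 1, x > y}. No integer assignment can satisfy these jointly:

  - 2x - 3y = -18: is a linear equation tying the variables together
  - x = 1 OR y = 1: forces a choice: either x = 1 or y = 1
  - x > y: bounds one variable relative to another variable

Split on the disjunction (x = 1 OR y = 1):
  • If x = 1: with x = 1, every remaining term of the linear equation is divisible by 3, so the left side is ≡ 0 (mod 3); but the right side -20 ≡ 1 (mod 3). No integers can satisfy it.
  • If y = 1: with y = 1, every remaining term of the linear equation is divisible by 2, so the left side is ≡ 0 (mod 2); but the right side -15 ≡ 1 (mod 2). No integers can satisfy it.
Both branches are infeasible, so the system has no integer solution.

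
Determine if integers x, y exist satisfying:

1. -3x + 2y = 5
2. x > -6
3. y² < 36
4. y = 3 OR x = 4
No

A contradictory subset is {-3x + 2y = 5, y = 3 OR x = 4}. No integer assignment can satisfy these jointly:

  - -3x + 2y = 5: is a linear equation tying the variables together
  - y = 3 OR x = 4: forces a choice: either y = 3 or x = 4

Split on the disjunction (y = 3 OR x = 4):
  • If y = 3: with y = 3, every remaining term of the linear equation is divisible by 3, so the left side is ≡ 0 (mod 3); but the right side -1 ≡ 2 (mod 3). No integers can satisfy it.
  • If x = 4: with x = 4, every remaining term of the linear equation is divisible by 2, so the left side is ≡ 0 (mod 2); but the right side 17 ≡ 1 (mod 2). No integers can satisfy it.
Both branches are infeasible, so the system has no integer solution.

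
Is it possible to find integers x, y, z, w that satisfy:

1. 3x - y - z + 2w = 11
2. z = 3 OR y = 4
Yes

Take x = 0, y = 0, z = 3, w = 7. Substituting into each constraint:
  (1) 3(0) + 0 + (-3) + 2(7) = 11 ✓
  (2) z = 3, target 3 ✓ (first branch holds)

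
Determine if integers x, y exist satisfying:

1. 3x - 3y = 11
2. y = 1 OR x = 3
No

Even the single constraint (3x - 3y = 11) is infeasible over the integers.

  - 3x - 3y = 11: every term on the left is divisible by 3, so the LHS ≡ 0 (mod 3), but the RHS 11 is not — no integer solution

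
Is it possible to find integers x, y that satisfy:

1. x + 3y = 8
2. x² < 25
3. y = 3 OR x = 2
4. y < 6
Yes

Take x = -1, y = 3. Substituting into each constraint:
  (1) (-1) + 3(3) = 8 ✓
  (2) x² = (-1)² = 1, and 1 < 25 ✓
  (3) y = 3, target 3 ✓ (first branch holds)
  (4) 3 < 6 ✓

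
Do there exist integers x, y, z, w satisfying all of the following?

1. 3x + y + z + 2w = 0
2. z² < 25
Yes

Take x = 0, y = 0, z = 0, w = 0. Substituting into each constraint:
  (1) 3(0) + 0 + 0 + 2(0) = 0 ✓
  (2) z² = (0)² = 0, and 0 < 25 ✓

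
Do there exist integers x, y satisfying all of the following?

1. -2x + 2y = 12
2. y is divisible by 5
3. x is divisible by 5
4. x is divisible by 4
No

A contradictory subset is {-2x + 2y = 12, y is divisible by 5, x is divisible by 5}. No integer assignment can satisfy these jointly:

  - -2x + 2y = 12: is a linear equation tying the variables together
  - y is divisible by 5: restricts y to multiples of 5
  - x is divisible by 5: restricts x to multiples of 5

Modular obstruction: writing x = 5x' and writing y = 5y', every remaining term of the linear equation is divisible by 10, so the left side is ≡ 0 (mod 10); but the right side 12 ≡ 2 (mod 10). No integers can satisfy it.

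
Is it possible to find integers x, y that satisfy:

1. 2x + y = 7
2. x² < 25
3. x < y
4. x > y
No

A contradictory subset is {x < y, x > y}. No integer assignment can satisfy these jointly:

  - x < y: bounds one variable relative to another variable
  - x > y: bounds one variable relative to another variable

Direct contradiction: y > x and x > y cannot both hold.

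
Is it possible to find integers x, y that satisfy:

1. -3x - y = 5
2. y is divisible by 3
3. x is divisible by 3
No

A contradictory subset is {-3x - y = 5, y is divisible by 3}. No integer assignment can satisfy these jointly:

  - -3x - y = 5: is a linear equation tying the variables together
  - y is divisible by 3: restricts y to multiples of 3

Modular obstruction: writing y = 3y', every remaining term of the linear equation is divisible by 3, so the left side is ≡ 0 (mod 3); but the right side 5 ≡ 2 (mod 3). No integers can satisfy it.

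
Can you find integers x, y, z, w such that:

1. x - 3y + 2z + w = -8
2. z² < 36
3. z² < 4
Yes

Take x = -8, y = 0, z = 0, w = 0. Substituting into each constraint:
  (1) (-8) - 3(0) + 2(0) + 0 = -8 ✓
  (2) z² = (0)² = 0, and 0 < 36 ✓
  (3) z² = (0)² = 0, and 0 < 4 ✓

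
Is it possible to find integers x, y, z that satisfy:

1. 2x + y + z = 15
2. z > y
Yes

Take x = 7, y = 0, z = 1. Substituting into each constraint:
  (1) 2(7) + 0 + 1 = 15 ✓
  (2) 1 > 0 ✓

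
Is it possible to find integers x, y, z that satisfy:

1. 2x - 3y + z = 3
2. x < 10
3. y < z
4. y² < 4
Yes

Take x = 0, y = -1, z = 0. Substituting into each constraint:
  (1) 2(0) - 3(-1) + 0 = 3 ✓
  (2) 0 < 10 ✓
  (3) -1 < 0 ✓
  (4) y² = (-1)² = 1, and 1 < 4 ✓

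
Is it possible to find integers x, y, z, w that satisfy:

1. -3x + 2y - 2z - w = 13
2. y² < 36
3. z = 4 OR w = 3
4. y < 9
Yes

Take x = -7, y = 0, z = 4, w = 0. Substituting into each constraint:
  (1) -3(-7) + 2(0) - 2(4) + 0 = 13 ✓
  (2) y² = (0)² = 0, and 0 < 36 ✓
  (3) z = 4, target 4 ✓ (first branch holds)
  (4) 0 < 9 ✓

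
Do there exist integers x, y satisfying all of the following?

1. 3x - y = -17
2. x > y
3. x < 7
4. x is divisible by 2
Yes

Take x = -10, y = -13. Substituting into each constraint:
  (1) 3(-10) + 13 = -17 ✓
  (2) -10 > -13 ✓
  (3) -10 < 7 ✓
  (4) -10 = 2 × -5, remainder 0 ✓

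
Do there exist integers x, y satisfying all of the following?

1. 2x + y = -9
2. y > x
Yes

Take x = -4, y = -1. Substituting into each constraint:
  (1) 2(-4) + (-1) = -9 ✓
  (2) -1 > -4 ✓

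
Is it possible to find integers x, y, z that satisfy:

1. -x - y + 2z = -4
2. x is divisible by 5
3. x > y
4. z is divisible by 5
Yes

Take x = 0, y = -6, z = -5. Substituting into each constraint:
  (1) 0 + 6 + 2(-5) = -4 ✓
  (2) 0 = 5 × 0, remainder 0 ✓
  (3) 0 > -6 ✓
  (4) -5 = 5 × -1, remainder 0 ✓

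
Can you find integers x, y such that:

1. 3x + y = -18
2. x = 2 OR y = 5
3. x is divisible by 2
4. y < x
Yes

Take x = 2, y = -24. Substituting into each constraint:
  (1) 3(2) + (-24) = -18 ✓
  (2) x = 2, target 2 ✓ (first branch holds)
  (3) 2 = 2 × 1, remainder 0 ✓
  (4) -24 < 2 ✓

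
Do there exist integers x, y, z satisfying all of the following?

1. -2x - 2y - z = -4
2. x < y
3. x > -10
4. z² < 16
Yes

Take x = 0, y = 1, z = 2. Substituting into each constraint:
  (1) -2(0) - 2(1) + (-2) = -4 ✓
  (2) 0 < 1 ✓
  (3) 0 > -10 ✓
  (4) z² = (2)² = 4, and 4 < 16 ✓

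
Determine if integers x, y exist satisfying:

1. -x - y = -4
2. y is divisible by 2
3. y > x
Yes

Take x = 0, y = 4. Substituting into each constraint:
  (1) 0 + (-4) = -4 ✓
  (2) 4 = 2 × 2, remainder 0 ✓
  (3) 4 > 0 ✓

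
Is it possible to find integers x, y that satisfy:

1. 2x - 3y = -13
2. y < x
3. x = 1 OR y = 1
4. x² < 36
No

A contradictory subset is {2x - 3y = -13, y < x, x = 1 OR y = 1}. No integer assignment can satisfy these jointly:

  - 2x - 3y = -13: is a linear equation tying the variables together
  - y < x: bounds one variable relative to another variable
  - x = 1 OR y = 1: forces a choice: either x = 1 or y = 1

Split on the disjunction (x = 1 OR y = 1):
  • If x = 1: the equation forces y = 5, giving (x, y) = (1, 5), which violates x > y.
  • If y = 1: the equation forces x = -5, giving (y, x) = (1, -5), which violates x > y.
Both branches are infeasible, so the system has no integer solution.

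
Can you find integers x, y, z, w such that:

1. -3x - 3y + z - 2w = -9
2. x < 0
Yes

Take x = -1, y = 0, z = -12, w = 0. Substituting into each constraint:
  (1) -3(-1) - 3(0) + (-12) - 2(0) = -9 ✓
  (2) -1 < 0 ✓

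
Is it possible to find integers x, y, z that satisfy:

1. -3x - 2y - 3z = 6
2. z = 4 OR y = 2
Yes

Take x = 0, y = -9, z = 4. Substituting into each constraint:
  (1) -3(0) - 2(-9) - 3(4) = 6 ✓
  (2) z = 4, target 4 ✓ (first branch holds)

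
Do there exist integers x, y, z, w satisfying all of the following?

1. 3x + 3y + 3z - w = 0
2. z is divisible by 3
Yes

Take x = 0, y = 0, z = 0, w = 0. Substituting into each constraint:
  (1) 3(0) + 3(0) + 3(0) + 0 = 0 ✓
  (2) 0 = 3 × 0, remainder 0 ✓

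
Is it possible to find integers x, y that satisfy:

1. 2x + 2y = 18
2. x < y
Yes

Take x = 4, y = 5. Substituting into each constraint:
  (1) 2(4) + 2(5) = 18 ✓
  (2) 4 < 5 ✓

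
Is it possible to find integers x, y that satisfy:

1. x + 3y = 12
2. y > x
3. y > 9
Yes

Take x = -18, y = 10. Substituting into each constraint:
  (1) (-18) + 3(10) = 12 ✓
  (2) 10 > -18 ✓
  (3) 10 > 9 ✓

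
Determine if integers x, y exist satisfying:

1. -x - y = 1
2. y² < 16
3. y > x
Yes

Take x = -1, y = 0. Substituting into each constraint:
  (1) 1 + 0 = 1 ✓
  (2) y² = (0)² = 0, and 0 < 16 ✓
  (3) 0 > -1 ✓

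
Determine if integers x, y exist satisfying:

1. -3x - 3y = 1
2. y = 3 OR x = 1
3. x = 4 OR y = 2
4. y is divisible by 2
No

Even the single constraint (-3x - 3y = 1) is infeasible over the integers.

  - -3x - 3y = 1: every term on the left is divisible by 3, so the LHS ≡ 0 (mod 3), but the RHS 1 is not — no integer solution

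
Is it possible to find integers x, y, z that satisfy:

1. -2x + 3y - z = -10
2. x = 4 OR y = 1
Yes

Take x = 0, y = 1, z = 13. Substituting into each constraint:
  (1) -2(0) + 3(1) + (-13) = -10 ✓
  (2) y = 1, target 1 ✓ (second branch holds)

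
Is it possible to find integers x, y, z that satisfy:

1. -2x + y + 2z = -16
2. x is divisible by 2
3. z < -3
Yes

Take x = 0, y = 0, z = -8. Substituting into each constraint:
  (1) -2(0) + 0 + 2(-8) = -16 ✓
  (2) 0 = 2 × 0, remainder 0 ✓
  (3) -8 < -3 ✓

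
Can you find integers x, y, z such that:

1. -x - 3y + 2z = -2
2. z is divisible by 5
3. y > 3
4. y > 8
Yes

Take x = -25, y = 9, z = 0. Substituting into each constraint:
  (1) 25 - 3(9) + 2(0) = -2 ✓
  (2) 0 = 5 × 0, remainder 0 ✓
  (3) 9 > 3 ✓
  (4) 9 > 8 ✓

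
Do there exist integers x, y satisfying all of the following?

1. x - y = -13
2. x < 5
Yes

Take x = 0, y = 13. Substituting into each constraint:
  (1) 0 + (-13) = -13 ✓
  (2) 0 < 5 ✓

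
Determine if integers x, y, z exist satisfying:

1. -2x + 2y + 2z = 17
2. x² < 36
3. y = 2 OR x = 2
No

Even the single constraint (-2x + 2y + 2z = 17) is infeasible over the integers.

  - -2x + 2y + 2z = 17: every term on the left is divisible by 2, so the LHS ≡ 0 (mod 2), but the RHS 17 is not — no integer solution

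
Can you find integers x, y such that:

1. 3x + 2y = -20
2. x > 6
Yes

Take x = 8, y = -22. Substituting into each constraint:
  (1) 3(8) + 2(-22) = -20 ✓
  (2) 8 > 6 ✓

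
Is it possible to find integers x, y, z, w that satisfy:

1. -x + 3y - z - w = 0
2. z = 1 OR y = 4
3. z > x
Yes

Take x = 0, y = 4, z = 1, w = 11. Substituting into each constraint:
  (1) 0 + 3(4) + (-1) + (-11) = 0 ✓
  (2) z = 1, target 1 ✓ (first branch holds)
  (3) 1 > 0 ✓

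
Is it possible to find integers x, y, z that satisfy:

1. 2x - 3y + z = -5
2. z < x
Yes

Take x = 0, y = 1, z = -2. Substituting into each constraint:
  (1) 2(0) - 3(1) + (-2) = -5 ✓
  (2) -2 < 0 ✓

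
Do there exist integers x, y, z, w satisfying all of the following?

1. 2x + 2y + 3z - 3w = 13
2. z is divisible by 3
Yes

Take x = 0, y = 8, z = 0, w = 1. Substituting into each constraint:
  (1) 2(0) + 2(8) + 3(0) - 3(1) = 13 ✓
  (2) 0 = 3 × 0, remainder 0 ✓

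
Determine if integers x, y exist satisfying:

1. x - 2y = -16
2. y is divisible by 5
Yes

Take x = -16, y = 0. Substituting into each constraint:
  (1) (-16) - 2(0) = -16 ✓
  (2) 0 = 5 × 0, remainder 0 ✓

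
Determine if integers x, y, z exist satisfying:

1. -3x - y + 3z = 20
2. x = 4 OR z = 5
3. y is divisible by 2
Yes

Take x = 4, y = -2, z = 10. Substituting into each constraint:
  (1) -3(4) + 2 + 3(10) = 20 ✓
  (2) x = 4, target 4 ✓ (first branch holds)
  (3) -2 = 2 × -1, remainder 0 ✓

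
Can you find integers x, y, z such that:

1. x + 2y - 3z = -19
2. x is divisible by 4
Yes

Take x = 0, y = 1, z = 7. Substituting into each constraint:
  (1) 0 + 2(1) - 3(7) = -19 ✓
  (2) 0 = 4 × 0, remainder 0 ✓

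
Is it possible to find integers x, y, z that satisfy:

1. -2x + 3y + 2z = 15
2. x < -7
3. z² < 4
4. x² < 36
No

A contradictory subset is {x < -7, x² < 36}. No integer assignment can satisfy these jointly:

  - x < -7: bounds one variable relative to a constant
  - x² < 36: restricts x to |x| ≤ 5

Direct contradiction: the bounds on x require x ≥ -5 and x ≤ -8 simultaneously, which is empty.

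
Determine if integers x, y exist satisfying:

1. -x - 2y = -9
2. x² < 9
Yes

Take x = 1, y = 4. Substituting into each constraint:
  (1) (-1) - 2(4) = -9 ✓
  (2) x² = (1)² = 1, and 1 < 9 ✓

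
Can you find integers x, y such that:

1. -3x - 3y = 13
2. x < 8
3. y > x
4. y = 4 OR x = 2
No

Even the single constraint (-3x - 3y = 13) is infeasible over the integers.

  - -3x - 3y = 13: every term on the left is divisible by 3, so the LHS ≡ 0 (mod 3), but the RHS 13 is not — no integer solution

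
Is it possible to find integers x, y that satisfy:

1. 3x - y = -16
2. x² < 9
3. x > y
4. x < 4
No

A contradictory subset is {3x - y = -16, x² < 9, x > y}. No integer assignment can satisfy these jointly:

  - 3x - y = -16: is a linear equation tying the variables together
  - x² < 9: restricts x to |x| ≤ 2
  - x > y: bounds one variable relative to another variable

Propagating the comparison: y < x and x ≤ 2 give y ≤ 1. Range argument: with x ∈ [-2, 2], y ∈ [−∞, 1], the left side of the equation is at least -7, but the right side is -16 < -7. No integer solution exists.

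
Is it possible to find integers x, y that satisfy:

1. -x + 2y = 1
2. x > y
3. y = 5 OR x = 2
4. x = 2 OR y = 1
No

A contradictory subset is {-x + 2y = 1, x > y, x = 2 OR y = 1}. No integer assignment can satisfy these jointly:

  - -x + 2y = 1: is a linear equation tying the variables together
  - x > y: bounds one variable relative to another variable
  - x = 2 OR y = 1: forces a choice: either x = 2 or y = 1

Split on the disjunction (x = 2 OR y = 1):
  • If x = 2: with x = 2, every remaining term of the linear equation is divisible by 2, so the left side is ≡ 0 (mod 2); but the right side 3 ≡ 1 (mod 2). No integers can satisfy it.
  • If y = 1: the equation forces x = 1, giving (y, x) = (1, 1), which violates x > y.
Both branches are infeasible, so the system has no integer solution.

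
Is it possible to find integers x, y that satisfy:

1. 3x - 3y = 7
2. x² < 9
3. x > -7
No

Even the single constraint (3x - 3y = 7) is infeasible over the integers.

  - 3x - 3y = 7: every term on the left is divisible by 3, so the LHS ≡ 0 (mod 3), but the RHS 7 is not — no integer solution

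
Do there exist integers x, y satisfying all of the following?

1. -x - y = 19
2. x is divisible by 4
Yes

Take x = 0, y = -19. Substituting into each constraint:
  (1) 0 + 19 = 19 ✓
  (2) 0 = 4 × 0, remainder 0 ✓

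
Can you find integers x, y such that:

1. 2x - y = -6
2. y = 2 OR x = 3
Yes

Take x = 3, y = 12. Substituting into each constraint:
  (1) 2(3) + (-12) = -6 ✓
  (2) x = 3, target 3 ✓ (second branch holds)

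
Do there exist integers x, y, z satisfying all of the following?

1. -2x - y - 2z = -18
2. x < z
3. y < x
Yes

Take x = 1, y = 0, z = 8. Substituting into each constraint:
  (1) -2(1) + 0 - 2(8) = -18 ✓
  (2) 1 < 8 ✓
  (3) 0 < 1 ✓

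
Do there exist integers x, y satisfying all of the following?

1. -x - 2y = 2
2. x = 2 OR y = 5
Yes

Take x = -12, y = 5. Substituting into each constraint:
  (1) 12 - 2(5) = 2 ✓
  (2) y = 5, target 5 ✓ (second branch holds)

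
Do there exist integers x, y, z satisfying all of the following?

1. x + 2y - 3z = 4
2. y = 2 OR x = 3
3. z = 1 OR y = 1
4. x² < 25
Yes

Take x = 3, y = 2, z = 1. Substituting into each constraint:
  (1) 3 + 2(2) - 3(1) = 4 ✓
  (2) y = 2, target 2 ✓ (first branch holds)
  (3) z = 1, target 1 ✓ (first branch holds)
  (4) x² = (3)² = 9, and 9 < 25 ✓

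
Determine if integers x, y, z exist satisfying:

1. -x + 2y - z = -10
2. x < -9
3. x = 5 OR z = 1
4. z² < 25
Yes

Take x = -11, y = -10, z = 1. Substituting into each constraint:
  (1) 11 + 2(-10) + (-1) = -10 ✓
  (2) -11 < -9 ✓
  (3) z = 1, target 1 ✓ (second branch holds)
  (4) z² = (1)² = 1, and 1 < 25 ✓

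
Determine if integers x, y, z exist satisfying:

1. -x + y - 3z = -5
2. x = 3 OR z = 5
Yes

Take x = 2, y = 12, z = 5. Substituting into each constraint:
  (1) (-2) + 12 - 3(5) = -5 ✓
  (2) z = 5, target 5 ✓ (second branch holds)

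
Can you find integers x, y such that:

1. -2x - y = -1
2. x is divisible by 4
Yes

Take x = 0, y = 1. Substituting into each constraint:
  (1) -2(0) + (-1) = -1 ✓
  (2) 0 = 4 × 0, remainder 0 ✓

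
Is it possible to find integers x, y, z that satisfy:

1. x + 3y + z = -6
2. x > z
Yes

Take x = 2, y = -3, z = 1. Substituting into each constraint:
  (1) 2 + 3(-3) + 1 = -6 ✓
  (2) 2 > 1 ✓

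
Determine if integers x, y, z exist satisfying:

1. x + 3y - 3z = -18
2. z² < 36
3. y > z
Yes

Take x = -21, y = 1, z = 0. Substituting into each constraint:
  (1) (-21) + 3(1) - 3(0) = -18 ✓
  (2) z² = (0)² = 0, and 0 < 36 ✓
  (3) 1 > 0 ✓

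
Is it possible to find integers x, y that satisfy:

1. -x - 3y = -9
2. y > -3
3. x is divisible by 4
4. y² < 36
Yes

Take x = 0, y = 3. Substituting into each constraint:
  (1) 0 - 3(3) = -9 ✓
  (2) 3 > -3 ✓
  (3) 0 = 4 × 0, remainder 0 ✓
  (4) y² = (3)² = 9, and 9 < 36 ✓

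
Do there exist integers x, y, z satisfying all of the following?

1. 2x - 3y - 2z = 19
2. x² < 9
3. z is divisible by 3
Yes

Take x = 2, y = -5, z = 0. Substituting into each constraint:
  (1) 2(2) - 3(-5) - 2(0) = 19 ✓
  (2) x² = (2)² = 4, and 4 < 9 ✓
  (3) 0 = 3 × 0, remainder 0 ✓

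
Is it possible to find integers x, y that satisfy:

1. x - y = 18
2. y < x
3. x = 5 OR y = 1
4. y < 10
Yes

Take x = 5, y = -13. Substituting into each constraint:
  (1) 5 + 13 = 18 ✓
  (2) -13 < 5 ✓
  (3) x = 5, target 5 ✓ (first branch holds)
  (4) -13 < 10 ✓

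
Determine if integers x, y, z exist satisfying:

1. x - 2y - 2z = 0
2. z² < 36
Yes

Take x = 0, y = 0, z = 0. Substituting into each constraint:
  (1) 0 - 2(0) - 2(0) = 0 ✓
  (2) z² = (0)² = 0, and 0 < 36 ✓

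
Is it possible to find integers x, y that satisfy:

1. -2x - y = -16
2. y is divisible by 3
Yes

Take x = 8, y = 0. Substituting into each constraint:
  (1) -2(8) + 0 = -16 ✓
  (2) 0 = 3 × 0, remainder 0 ✓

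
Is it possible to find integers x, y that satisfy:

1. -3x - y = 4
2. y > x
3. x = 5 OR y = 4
No

The full constraint system is jointly infeasible over the integers. Each constraint and what it forces:

  - -3x - y = 4: is a linear equation tying the variables together
  - y > x: bounds one variable relative to another variable
  - x = 5 OR y = 4: forces a choice: either x = 5 or y = 4

Split on the disjunction (x = 5 OR y = 4):
  • If x = 5: the equation forces y = -19, giving (x, y) = (5, -19), which violates y > x.
  • If y = 4: with y = 4, every remaining term of the linear equation is divisible by 3, so the left side is ≡ 0 (mod 3); but the right side 8 ≡ 2 (mod 3). No integers can satisfy it.
Both branches are infeasible, so the system has no integer solution.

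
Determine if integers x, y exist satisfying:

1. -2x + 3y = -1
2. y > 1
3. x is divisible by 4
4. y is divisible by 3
Yes

Take x = 32, y = 21. Substituting into each constraint:
  (1) -2(32) + 3(21) = -1 ✓
  (2) 21 > 1 ✓
  (3) 32 = 4 × 8, remainder 0 ✓
  (4) 21 = 3 × 7, remainder 0 ✓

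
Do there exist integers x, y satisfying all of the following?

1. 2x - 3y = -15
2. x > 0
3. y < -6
No

The full constraint system is jointly infeasible over the integers. Each constraint and what it forces:

  - 2x - 3y = -15: is a linear equation tying the variables together
  - x > 0: bounds one variable relative to a constant
  - y < -6: bounds one variable relative to a constant

Range argument: with x ∈ [1, ∞], y ∈ [−∞, -7], the left side of the equation is at least 23, but the right side is -15 < 23. No integer solution exists.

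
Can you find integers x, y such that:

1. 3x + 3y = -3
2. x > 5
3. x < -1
No

A contradictory subset is {x > 5, x < -1}. No integer assignment can satisfy these jointly:

  - x > 5: bounds one variable relative to a constant
  - x < -1: bounds one variable relative to a constant

Direct contradiction: the bounds on x require x ≥ 6 and x ≤ -2 simultaneously, which is empty.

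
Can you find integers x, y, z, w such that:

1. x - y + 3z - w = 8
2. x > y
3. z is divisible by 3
Yes

Take x = 0, y = -1, z = 0, w = -7. Substituting into each constraint:
  (1) 0 + 1 + 3(0) + 7 = 8 ✓
  (2) 0 > -1 ✓
  (3) 0 = 3 × 0, remainder 0 ✓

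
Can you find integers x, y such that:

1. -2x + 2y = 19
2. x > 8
No

Even the single constraint (-2x + 2y = 19) is infeasible over the integers.

  - -2x + 2y = 19: every term on the left is divisible by 2, so the LHS ≡ 0 (mod 2), but the RHS 19 is not — no integer solution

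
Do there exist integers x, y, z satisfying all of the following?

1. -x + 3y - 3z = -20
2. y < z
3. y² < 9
Yes

Take x = 17, y = 0, z = 1. Substituting into each constraint:
  (1) (-17) + 3(0) - 3(1) = -20 ✓
  (2) 0 < 1 ✓
  (3) y² = (0)² = 0, and 0 < 9 ✓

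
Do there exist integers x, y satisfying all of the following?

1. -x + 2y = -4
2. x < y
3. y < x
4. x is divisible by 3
No

A contradictory subset is {x < y, y < x}. No integer assignment can satisfy these jointly:

  - x < y: bounds one variable relative to another variable
  - y < x: bounds one variable relative to another variable

Direct contradiction: y > x and x > y cannot both hold.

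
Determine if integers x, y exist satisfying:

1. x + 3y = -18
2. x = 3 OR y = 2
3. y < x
Yes

Take x = 3, y = -7. Substituting into each constraint:
  (1) 3 + 3(-7) = -18 ✓
  (2) x = 3, target 3 ✓ (first branch holds)
  (3) -7 < 3 ✓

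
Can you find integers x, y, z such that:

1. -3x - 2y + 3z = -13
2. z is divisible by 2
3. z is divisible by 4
Yes

Take x = 3, y = 2, z = 0. Substituting into each constraint:
  (1) -3(3) - 2(2) + 3(0) = -13 ✓
  (2) 0 = 2 × 0, remainder 0 ✓
  (3) 0 = 4 × 0, remainder 0 ✓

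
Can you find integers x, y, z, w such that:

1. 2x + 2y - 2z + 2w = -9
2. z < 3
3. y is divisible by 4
No

Even the single constraint (2x + 2y - 2z + 2w = -9) is infeasible over the integers.

  - 2x + 2y - 2z + 2w = -9: every term on the left is divisible by 2, so the LHS ≡ 0 (mod 2), but the RHS -9 is not — no integer solution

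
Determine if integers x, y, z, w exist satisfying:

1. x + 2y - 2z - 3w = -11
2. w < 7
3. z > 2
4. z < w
Yes

Take x = 0, y = 6, z = 4, w = 5. Substituting into each constraint:
  (1) 0 + 2(6) - 2(4) - 3(5) = -11 ✓
  (2) 5 < 7 ✓
  (3) 4 > 2 ✓
  (4) 4 < 5 ✓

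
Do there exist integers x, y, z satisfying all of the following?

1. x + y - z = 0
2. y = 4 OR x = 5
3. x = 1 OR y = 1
Yes

Take x = 1, y = 4, z = 5. Substituting into each constraint:
  (1) 1 + 4 + (-5) = 0 ✓
  (2) y = 4, target 4 ✓ (first branch holds)
  (3) x = 1, target 1 ✓ (first branch holds)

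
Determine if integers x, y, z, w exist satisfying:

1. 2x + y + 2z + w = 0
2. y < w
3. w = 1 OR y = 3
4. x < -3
Yes

Take x = -4, y = -1, z = 4, w = 1. Substituting into each constraint:
  (1) 2(-4) + (-1) + 2(4) + 1 = 0 ✓
  (2) -1 < 1 ✓
  (3) w = 1, target 1 ✓ (first branch holds)
  (4) -4 < -3 ✓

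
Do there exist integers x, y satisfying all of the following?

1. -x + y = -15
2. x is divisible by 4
Yes

Take x = 0, y = -15. Substituting into each constraint:
  (1) 0 + (-15) = -15 ✓
  (2) 0 = 4 × 0, remainder 0 ✓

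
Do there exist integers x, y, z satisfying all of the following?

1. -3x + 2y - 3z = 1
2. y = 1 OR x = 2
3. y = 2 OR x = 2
Yes

Take x = 2, y = 5, z = 1. Substituting into each constraint:
  (1) -3(2) + 2(5) - 3(1) = 1 ✓
  (2) x = 2, target 2 ✓ (second branch holds)
  (3) x = 2, target 2 ✓ (second branch holds)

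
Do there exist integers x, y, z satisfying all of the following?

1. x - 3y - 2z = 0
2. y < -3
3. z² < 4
Yes

Take x = -12, y = -4, z = 0. Substituting into each constraint:
  (1) (-12) - 3(-4) - 2(0) = 0 ✓
  (2) -4 < -3 ✓
  (3) z² = (0)² = 0, and 0 < 4 ✓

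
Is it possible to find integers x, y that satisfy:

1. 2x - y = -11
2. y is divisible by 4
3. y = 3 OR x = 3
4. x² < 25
No

A contradictory subset is {2x - y = -11, y is divisible by 4, y = 3 OR x = 3}. No integer assignment can satisfy these jointly:

  - 2x - y = -11: is a linear equation tying the variables together
  - y is divisible by 4: restricts y to multiples of 4
  - y = 3 OR x = 3: forces a choice: either y = 3 or x = 3

Modular obstruction: writing y = 4y', every remaining term of the linear equation is divisible by 2, so the left side is ≡ 0 (mod 2); but the right side -11 ≡ 1 (mod 2). No integers can satisfy it.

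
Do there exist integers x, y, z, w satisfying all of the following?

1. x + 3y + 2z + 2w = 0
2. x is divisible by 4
Yes

Take x = 0, y = 0, z = 0, w = 0. Substituting into each constraint:
  (1) 0 + 3(0) + 2(0) + 2(0) = 0 ✓
  (2) 0 = 4 × 0, remainder 0 ✓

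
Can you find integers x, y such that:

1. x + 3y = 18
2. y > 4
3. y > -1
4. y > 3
Yes

Take x = 3, y = 5. Substituting into each constraint:
  (1) 3 + 3(5) = 18 ✓
  (2) 5 > 4 ✓
  (3) 5 > -1 ✓
  (4) 5 > 3 ✓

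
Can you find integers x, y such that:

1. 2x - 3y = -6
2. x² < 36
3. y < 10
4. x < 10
Yes

Take x = -3, y = 0. Substituting into each constraint:
  (1) 2(-3) - 3(0) = -6 ✓
  (2) x² = (-3)² = 9, and 9 < 36 ✓
  (3) 0 < 10 ✓
  (4) -3 < 10 ✓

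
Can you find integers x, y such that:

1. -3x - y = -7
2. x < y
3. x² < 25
Yes

Take x = 0, y = 7. Substituting into each constraint:
  (1) -3(0) + (-7) = -7 ✓
  (2) 0 < 7 ✓
  (3) x² = (0)² = 0, and 0 < 25 ✓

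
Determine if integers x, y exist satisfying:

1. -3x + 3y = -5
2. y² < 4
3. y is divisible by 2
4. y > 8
No

Even the single constraint (-3x + 3y = -5) is infeasible over the integers.

  - -3x + 3y = -5: every term on the left is divisible by 3, so the LHS ≡ 0 (mod 3), but the RHS -5 is not — no integer solution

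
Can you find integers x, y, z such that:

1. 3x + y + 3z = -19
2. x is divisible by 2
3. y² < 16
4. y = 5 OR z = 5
Yes

Take x = -12, y = 2, z = 5. Substituting into each constraint:
  (1) 3(-12) + 2 + 3(5) = -19 ✓
  (2) -12 = 2 × -6, remainder 0 ✓
  (3) y² = (2)² = 4, and 4 < 16 ✓
  (4) z = 5, target 5 ✓ (second branch holds)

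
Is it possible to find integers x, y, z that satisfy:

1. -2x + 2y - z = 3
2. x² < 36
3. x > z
Yes

Take x = 2, y = 4, z = 1. Substituting into each constraint:
  (1) -2(2) + 2(4) + (-1) = 3 ✓
  (2) x² = (2)² = 4, and 4 < 36 ✓
  (3) 2 > 1 ✓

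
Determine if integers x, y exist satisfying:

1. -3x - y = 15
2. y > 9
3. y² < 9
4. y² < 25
No

A contradictory subset is {y > 9, y² < 9}. No integer assignment can satisfy these jointly:

  - y > 9: bounds one variable relative to a constant
  - y² < 9: restricts y to |y| ≤ 2

Direct contradiction: the bounds on y require y ≥ 10 and y ≤ 2 simultaneously, which is empty.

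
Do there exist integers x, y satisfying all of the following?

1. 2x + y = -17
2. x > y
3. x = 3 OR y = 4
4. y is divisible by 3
No

The full constraint system is jointly infeasible over the integers. Each constraint and what it forces:

  - 2x + y = -17: is a linear equation tying the variables together
  - x > y: bounds one variable relative to another variable
  - x = 3 OR y = 4: forces a choice: either x = 3 or y = 4
  - y is divisible by 3: restricts y to multiples of 3

Split on the disjunction (x = 3 OR y = 4):
  • If x = 3: with x = 3, writing y = 3y', every remaining term of the linear equation is divisible by 3, so the left side is ≡ 0 (mod 3); but the right side -23 ≡ 1 (mod 3). No integers can satisfy it.
  • If y = 4: this contradicts the divisibility constraint — 4 is not a multiple of 3.
Both branches are infeasible, so the system has no integer solution.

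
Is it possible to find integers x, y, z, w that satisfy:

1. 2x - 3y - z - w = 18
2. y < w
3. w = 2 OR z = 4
Yes

Take x = 10, y = 0, z = 0, w = 2. Substituting into each constraint:
  (1) 2(10) - 3(0) + 0 + (-2) = 18 ✓
  (2) 0 < 2 ✓
  (3) w = 2, target 2 ✓ (first branch holds)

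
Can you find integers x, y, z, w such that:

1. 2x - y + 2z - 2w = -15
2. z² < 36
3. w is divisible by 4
Yes

Take x = 0, y = 15, z = 0, w = 0. Substituting into each constraint:
  (1) 2(0) + (-15) + 2(0) - 2(0) = -15 ✓
  (2) z² = (0)² = 0, and 0 < 36 ✓
  (3) 0 = 4 × 0, remainder 0 ✓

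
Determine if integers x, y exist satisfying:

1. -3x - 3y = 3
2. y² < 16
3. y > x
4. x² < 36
Yes

Take x = -1, y = 0. Substituting into each constraint:
  (1) -3(-1) - 3(0) = 3 ✓
  (2) y² = (0)² = 0, and 0 < 16 ✓
  (3) 0 > -1 ✓
  (4) x² = (-1)² = 1, and 1 < 36 ✓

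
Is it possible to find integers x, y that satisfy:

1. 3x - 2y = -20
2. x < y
Yes

Take x = -18, y = -17. Substituting into each constraint:
  (1) 3(-18) - 2(-17) = -20 ✓
  (2) -18 < -17 ✓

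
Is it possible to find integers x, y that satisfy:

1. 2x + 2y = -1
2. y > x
No

Even the single constraint (2x + 2y = -1) is infeasible over the integers.

  - 2x + 2y = -1: every term on the left is divisible by 2, so the LHS ≡ 0 (mod 2), but the RHS -1 is not — no integer solution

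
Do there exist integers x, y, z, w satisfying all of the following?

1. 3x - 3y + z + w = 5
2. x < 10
Yes

Take x = 0, y = 0, z = 5, w = 0. Substituting into each constraint:
  (1) 3(0) - 3(0) + 5 + 0 = 5 ✓
  (2) 0 < 10 ✓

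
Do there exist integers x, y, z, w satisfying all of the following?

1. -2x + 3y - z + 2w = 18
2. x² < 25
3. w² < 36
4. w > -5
Yes

Take x = 0, y = 0, z = -18, w = 0. Substituting into each constraint:
  (1) -2(0) + 3(0) + 18 + 2(0) = 18 ✓
  (2) x² = (0)² = 0, and 0 < 25 ✓
  (3) w² = (0)² = 0, and 0 < 36 ✓
  (4) 0 > -5 ✓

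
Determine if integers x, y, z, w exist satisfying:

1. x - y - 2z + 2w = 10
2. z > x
Yes

Take x = 0, y = -12, z = 1, w = 0. Substituting into each constraint:
  (1) 0 + 12 - 2(1) + 2(0) = 10 ✓
  (2) 1 > 0 ✓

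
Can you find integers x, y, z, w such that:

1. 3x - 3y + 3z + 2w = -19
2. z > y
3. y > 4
Yes

Take x = 0, y = 5, z = 6, w = -11. Substituting into each constraint:
  (1) 3(0) - 3(5) + 3(6) + 2(-11) = -19 ✓
  (2) 6 > 5 ✓
  (3) 5 > 4 ✓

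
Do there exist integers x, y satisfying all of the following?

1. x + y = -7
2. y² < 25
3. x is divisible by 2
Yes

Take x = -8, y = 1. Substituting into each constraint:
  (1) (-8) + 1 = -7 ✓
  (2) y² = (1)² = 1, and 1 < 25 ✓
  (3) -8 = 2 × -4, remainder 0 ✓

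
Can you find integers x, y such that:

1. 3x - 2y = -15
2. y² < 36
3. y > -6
Yes

Take x = -5, y = 0. Substituting into each constraint:
  (1) 3(-5) - 2(0) = -15 ✓
  (2) y² = (0)² = 0, and 0 < 36 ✓
  (3) 0 > -6 ✓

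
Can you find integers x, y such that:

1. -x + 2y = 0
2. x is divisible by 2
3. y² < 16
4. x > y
Yes

Take x = 2, y = 1. Substituting into each constraint:
  (1) (-2) + 2(1) = 0 ✓
  (2) 2 = 2 × 1, remainder 0 ✓
  (3) y² = (1)² = 1, and 1 < 16 ✓
  (4) 2 > 1 ✓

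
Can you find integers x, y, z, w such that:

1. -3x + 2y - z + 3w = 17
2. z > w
Yes

Take x = 0, y = 9, z = 1, w = 0. Substituting into each constraint:
  (1) -3(0) + 2(9) + (-1) + 3(0) = 17 ✓
  (2) 1 > 0 ✓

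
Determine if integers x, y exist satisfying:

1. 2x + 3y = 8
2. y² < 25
Yes

Take x = 4, y = 0. Substituting into each constraint:
  (1) 2(4) + 3(0) = 8 ✓
  (2) y² = (0)² = 0, and 0 < 25 ✓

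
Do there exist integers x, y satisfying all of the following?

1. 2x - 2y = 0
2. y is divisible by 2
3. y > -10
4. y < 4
Yes

Take x = 0, y = 0. Substituting into each constraint:
  (1) 2(0) - 2(0) = 0 ✓
  (2) 0 = 2 × 0, remainder 0 ✓
  (3) 0 > -10 ✓
  (4) 0 < 4 ✓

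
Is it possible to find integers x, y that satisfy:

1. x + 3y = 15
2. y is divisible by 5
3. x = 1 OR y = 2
No

The full constraint system is jointly infeasible over the integers. Each constraint and what it forces:

  - x + 3y = 15: is a linear equation tying the variables together
  - y is divisible by 5: restricts y to multiples of 5
  - x = 1 OR y = 2: forces a choice: either x = 1 or y = 2

Split on the disjunction (x = 1 OR y = 2):
  • If x = 1: with x = 1, writing y = 5y', every remaining term of the linear equation is divisible by 15, so the left side is ≡ 0 (mod 15); but the right side 14 ≡ 14 (mod 15). No integers can satisfy it.
  • If y = 2: this contradicts the divisibility constraint — 2 is not a multiple of 5.
Both branches are infeasible, so the system has no integer solution.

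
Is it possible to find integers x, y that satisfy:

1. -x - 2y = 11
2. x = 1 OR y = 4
Yes

Take x = 1, y = -6. Substituting into each constraint:
  (1) (-1) - 2(-6) = 11 ✓
  (2) x = 1, target 1 ✓ (first branch holds)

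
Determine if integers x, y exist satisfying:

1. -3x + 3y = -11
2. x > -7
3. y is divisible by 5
No

Even the single constraint (-3x + 3y = -11) is infeasible over the integers.

  - -3x + 3y = -11: every term on the left is divisible by 3, so the LHS ≡ 0 (mod 3), but the RHS -11 is not — no integer solution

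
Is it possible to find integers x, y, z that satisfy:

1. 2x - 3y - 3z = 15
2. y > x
Yes

Take x = 0, y = 1, z = -6. Substituting into each constraint:
  (1) 2(0) - 3(1) - 3(-6) = 15 ✓
  (2) 1 > 0 ✓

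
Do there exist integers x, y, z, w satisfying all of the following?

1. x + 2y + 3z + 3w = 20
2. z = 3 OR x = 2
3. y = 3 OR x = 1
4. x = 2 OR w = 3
Yes

Take x = 2, y = 3, z = 2, w = 2. Substituting into each constraint:
  (1) 2 + 2(3) + 3(2) + 3(2) = 20 ✓
  (2) x = 2, target 2 ✓ (second branch holds)
  (3) y = 3, target 3 ✓ (first branch holds)
  (4) x = 2, target 2 ✓ (first branch holds)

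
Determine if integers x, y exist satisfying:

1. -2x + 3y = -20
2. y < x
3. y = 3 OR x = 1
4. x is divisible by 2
No

A contradictory subset is {-2x + 3y = -20, y = 3 OR x = 1, x is divisible by 2}. No integer assignment can satisfy these jointly:

  - -2x + 3y = -20: is a linear equation tying the variables together
  - y = 3 OR x = 1: forces a choice: either y = 3 or x = 1
  - x is divisible by 2: restricts x to multiples of 2

Split on the disjunction (y = 3 OR x = 1):
  • If y = 3: with y = 3, writing x = 2x', every remaining term of the linear equation is divisible by 4, so the left side is ≡ 0 (mod 4); but the right side -29 ≡ 3 (mod 4). No integers can satisfy it.
  • If x = 1: this contradicts the divisibility constraint — 1 is not a multiple of 2.
Both branches are infeasible, so the system has no integer solution.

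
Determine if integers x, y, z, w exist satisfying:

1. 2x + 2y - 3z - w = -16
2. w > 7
Yes

Take x = 0, y = -4, z = 0, w = 8. Substituting into each constraint:
  (1) 2(0) + 2(-4) - 3(0) + (-8) = -16 ✓
  (2) 8 > 7 ✓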